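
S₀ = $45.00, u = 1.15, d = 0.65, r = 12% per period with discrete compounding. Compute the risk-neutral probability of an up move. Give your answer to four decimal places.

Risk-neutral probability p = (1 + 0.12 − 0.65)/(1.15 − 0.65) = 0.4700/0.5000 = 0.9400

p = 0.9400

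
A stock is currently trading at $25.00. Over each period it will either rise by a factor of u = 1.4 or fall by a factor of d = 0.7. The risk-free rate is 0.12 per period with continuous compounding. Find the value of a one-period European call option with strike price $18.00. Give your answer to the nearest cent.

$9.21

Risk-neutral probability p = (e^0.12 − 0.7)/(1.4 − 0.7) = 0.4275/0.7000 = 0.6107
Terminal stock prices: S_u = 35, S_d = 17.5
Terminal payoffs (S − K): max(17, 0) = 17, max(-0.5, 0) = 0
Node 0 (S = 25): V_0 = e^(−0.12)·[0.6107·17.0000 + 0.3893·0.0000] = 9.2081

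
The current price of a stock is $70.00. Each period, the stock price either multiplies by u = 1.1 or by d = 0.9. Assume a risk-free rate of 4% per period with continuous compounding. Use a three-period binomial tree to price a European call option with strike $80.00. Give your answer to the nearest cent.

Risk-neutral probability p = (e^0.04 − 0.9)/(1.1 − 0.9) = 0.1408/0.2000 = 0.7041
Terminal stock prices: S_uuu = 93.17, S_uud = 76.23, S_udd = 62.37, S_ddd = 51.03
Terminal payoffs (S − K): max(13.17, 0) = 13.17, max(-3.77, 0) = 0, max(-17.63, 0) = 0, max(-28.97, 0) = 0
Node uu (S = 84.7): V_uu = e^(−0.04)·[0.7041·13.1700 + 0.2959·0.0000] = 8.9088
Node ud (S = 69.3): V_ud = e^(−0.04)·[0.7041·0.0000 + 0.2959·0.0000] = 0.0000
Node dd (S = 56.7): V_dd = e^(−0.04)·[0.7041·0.0000 + 0.2959·0.0000] = 0.0000
Node u (S = 77): V_u = e^(−0.04)·[0.7041·8.9088 + 0.2959·0.0000] = 6.0263
Node d (S = 63): V_d = e^(−0.04)·[0.7041·0.0000 + 0.2959·0.0000] = 0.0000
Node 0 (S = 70): V_0 = e^(−0.04)·[0.7041·6.0263 + 0.2959·0.0000] = 4.0765

$4.08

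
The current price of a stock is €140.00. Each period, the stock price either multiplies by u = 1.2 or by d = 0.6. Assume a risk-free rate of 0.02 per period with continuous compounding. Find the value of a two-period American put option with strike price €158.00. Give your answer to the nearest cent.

Risk-neutral probability p = (e^0.02 − 0.6)/(1.2 − 0.6) = 0.4202/0.6000 = 0.7003
Terminal stock prices: S_uu = 201.6, S_ud = 100.8, S_dd = 50.4
Terminal payoffs (K − S): max(-43.6, 0) = 0, max(57.2, 0) = 57.2, max(107.6, 0) = 107.6
Node u (S = 168): continuation = e^(−0.02)·[0.7003·0.0000 + 0.2997·57.2000] = 16.8014; exercise value = 0.0000 ≤ continuation, so V_u = 16.8014
Node d (S = 84): continuation = e^(−0.02)·[0.7003·57.2000 + 0.2997·107.6000] = 70.8714; exercise value = 74.0000 > continuation, so V_d = 74.0000 (exercise)
Node 0 (S = 140): continuation = e^(−0.02)·[0.7003·16.8014 + 0.2997·74.0000] = 33.2697; exercise value = 18.0000 ≤ continuation, so V_0 = 33.2697

€33.27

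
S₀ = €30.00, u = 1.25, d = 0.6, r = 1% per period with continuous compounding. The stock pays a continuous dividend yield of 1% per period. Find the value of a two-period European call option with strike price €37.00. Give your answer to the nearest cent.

€3.67

Per-period risk-free factor R = e^0.01 = 1.0101; dividend-adjusted growth = e^(0.01−0.01) = 1.0000.
Risk-neutral probability p = (1.0000 − 0.6)/(1.25 − 0.6) = 0.4000/0.6500 = 0.6154
Terminal stock prices: S_uu = 46.88, S_ud = 22.5, S_dd = 10.8
Terminal payoffs (S − K): max(9.875, 0) = 9.875, max(-14.5, 0) = 0, max(-26.2, 0) = 0
Node u (S = 37.5): V_u = e^(−0.01)·[0.6154·9.8750 + 0.3846·0.0000] = 6.0165
Node d (S = 18): V_d = e^(−0.01)·[0.6154·0.0000 + 0.3846·0.0000] = 0.0000
Node 0 (S = 30): V_0 = e^(−0.01)·[0.6154·6.0165 + 0.3846·0.0000] = 3.6656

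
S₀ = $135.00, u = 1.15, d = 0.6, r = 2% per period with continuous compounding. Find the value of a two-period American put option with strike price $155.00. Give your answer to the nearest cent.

Risk-neutral probability p = (e^0.02 − 0.6)/(1.15 − 0.6) = 0.4202/0.5500 = 0.7640
Terminal stock prices: S_uu = 178.5, S_ud = 93.15, S_dd = 48.6
Terminal payoffs (K − S): max(-23.54, 0) = 0, max(61.85, 0) = 61.85, max(106.4, 0) = 106.4
Node u (S = 155.2): continuation = e^(−0.02)·[0.7640·0.0000 + 0.2360·61.8500] = 14.3074; exercise value = 0.0000 ≤ continuation, so V_u = 14.3074
Node d (S = 81): continuation = e^(−0.02)·[0.7640·61.8500 + 0.2360·106.4000] = 70.9308; exercise value = 74.0000 > continuation, so V_d = 74.0000 (exercise)
Node 0 (S = 135): continuation = e^(−0.02)·[0.7640·14.3074 + 0.2360·74.0000] = 27.8325; exercise value = 20.0000 ≤ continuation, so V_0 = 27.8325

$27.83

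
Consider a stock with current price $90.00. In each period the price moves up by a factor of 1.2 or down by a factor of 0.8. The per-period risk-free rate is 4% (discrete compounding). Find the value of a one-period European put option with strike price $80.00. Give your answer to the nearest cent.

Risk-neutral probability p = (1 + 0.04 − 0.8)/(1.2 − 0.8) = 0.2400/0.4000 = 0.6000
Terminal stock prices: S_u = 108, S_d = 72
Terminal payoffs (K − S): max(-28, 0) = 0, max(8, 0) = 8
Node 0 (S = 90): V_0 = 1/1.04·[0.6000·0.0000 + 0.4000·8.0000] = 3.0769

$3.08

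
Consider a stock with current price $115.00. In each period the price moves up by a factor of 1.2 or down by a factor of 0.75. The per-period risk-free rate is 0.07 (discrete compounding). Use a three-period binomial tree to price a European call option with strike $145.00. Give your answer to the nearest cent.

Risk-neutral probability p = (1 + 0.07 − 0.75)/(1.2 − 0.75) = 0.3200/0.4500 = 0.7111
Terminal stock prices: S_uuu = 198.7, S_uud = 124.2, S_udd = 77.62, S_ddd = 48.52
Terminal payoffs (S − K): max(53.72, 0) = 53.72, max(-20.8, 0) = 0, max(-67.38, 0) = 0, max(-96.48, 0) = 0
Node uu (S = 165.6): V_uu = 1/1.07·[0.7111·53.7200 + 0.2889·0.0000] = 35.7018
Node ud (S = 103.5): V_ud = 1/1.07·[0.7111·0.0000 + 0.2889·0.0000] = 0.0000
Node dd (S = 64.69): V_dd = 1/1.07·[0.7111·0.0000 + 0.2889·0.0000] = 0.0000
Node u (S = 138): V_u = 1/1.07·[0.7111·35.7018 + 0.2889·0.0000] = 23.7270
Node d (S = 86.25): V_d = 1/1.07·[0.7111·0.0000 + 0.2889·0.0000] = 0.0000
Node 0 (S = 115): V_0 = 1/1.07·[0.7111·23.7270 + 0.2889·0.0000] = 15.7687

$15.77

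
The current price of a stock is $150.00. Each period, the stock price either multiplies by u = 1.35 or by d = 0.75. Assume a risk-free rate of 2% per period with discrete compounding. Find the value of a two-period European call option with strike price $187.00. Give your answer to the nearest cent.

$16.81

Risk-neutral probability p = (1 + 0.02 − 0.75)/(1.35 − 0.75) = 0.2700/0.6000 = 0.4500
Terminal stock prices: S_uu = 273.4, S_ud = 151.9, S_dd = 84.38
Terminal payoffs (S − K): max(86.38, 0) = 86.38, max(-35.12, 0) = 0, max(-102.6, 0) = 0
Node u (S = 202.5): V_u = 1/1.02·[0.4500·86.3750 + 0.5500·0.0000] = 38.1066
Node d (S = 112.5): V_d = 1/1.02·[0.4500·0.0000 + 0.5500·0.0000] = 0.0000
Node 0 (S = 150): V_0 = 1/1.02·[0.4500·38.1066 + 0.5500·0.0000] = 16.8117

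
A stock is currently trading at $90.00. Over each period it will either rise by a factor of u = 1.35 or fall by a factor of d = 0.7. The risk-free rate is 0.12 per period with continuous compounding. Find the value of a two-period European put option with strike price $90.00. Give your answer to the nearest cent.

$5.98

Risk-neutral probability p = (e^0.12 − 0.7)/(1.35 − 0.7) = 0.4275/0.6500 = 0.6577
Terminal stock prices: S_uu = 164, S_ud = 85.05, S_dd = 44.1
Terminal payoffs (K − S): max(-74.03, 0) = 0, max(4.95, 0) = 4.95, max(45.9, 0) = 45.9
Node u (S = 121.5): V_u = e^(−0.12)·[0.6577·0.0000 + 0.3423·4.9500] = 1.5028
Node d (S = 63): V_d = e^(−0.12)·[0.6577·4.9500 + 0.3423·45.9000] = 16.8228
Node 0 (S = 90): V_0 = e^(−0.12)·[0.6577·1.5028 + 0.3423·16.8228] = 5.9841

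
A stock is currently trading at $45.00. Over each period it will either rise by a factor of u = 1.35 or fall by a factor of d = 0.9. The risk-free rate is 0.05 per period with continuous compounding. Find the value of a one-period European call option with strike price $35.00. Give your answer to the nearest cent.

$11.71

Risk-neutral probability p = (e^0.05 − 0.9)/(1.35 − 0.9) = 0.1513/0.4500 = 0.3362
Terminal stock prices: S_u = 60.75, S_d = 40.5
Terminal payoffs (S − K): max(25.75, 0) = 25.75, max(5.5, 0) = 5.5
Node 0 (S = 45): V_0 = e^(−0.05)·[0.3362·25.7500 + 0.6638·5.5000] = 11.7070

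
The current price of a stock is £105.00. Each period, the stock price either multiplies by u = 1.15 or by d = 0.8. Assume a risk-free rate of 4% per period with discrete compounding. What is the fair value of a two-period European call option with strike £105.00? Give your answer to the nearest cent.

Risk-neutral probability p = (1 + 0.04 − 0.8)/(1.15 − 0.8) = 0.2400/0.3500 = 0.6857
Terminal stock prices: S_uu = 138.9, S_ud = 96.6, S_dd = 67.2
Terminal payoffs (S − K): max(33.86, 0) = 33.86, max(-8.4, 0) = 0, max(-37.8, 0) = 0
Node u (S = 120.7): V_u = 1/1.04·[0.6857·33.8625 + 0.3143·0.0000] = 22.3269
Node d (S = 84): V_d = 1/1.04·[0.6857·0.0000 + 0.3143·0.0000] = 0.0000
Node 0 (S = 105): V_0 = 1/1.04·[0.6857·22.3269 + 0.3143·0.0000] = 14.7210

£14.72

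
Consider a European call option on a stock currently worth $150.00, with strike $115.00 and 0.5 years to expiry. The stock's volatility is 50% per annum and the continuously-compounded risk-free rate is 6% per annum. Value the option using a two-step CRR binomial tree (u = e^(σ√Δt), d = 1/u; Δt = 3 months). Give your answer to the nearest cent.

$45.00

CRR parameters: u = e^(σ√Δt) = e^(0.5·√0.25) = 1.2840, d = 1/u = 0.7788
Per-period rate: rΔt = 0.06·0.25 = 0.015, so R = e^0.015 = 1.0151
Risk-neutral probability p = (e^0.015 − 0.7788)/(1.2840 − 0.7788) = 0.2363/0.5052 = 0.4677
Terminal stock prices: S_uu = 247.3, S_ud = 150, S_dd = 90.98
Terminal payoffs (S − K): max(132.3, 0) = 132.3, max(35, 0) = 35, max(-24.02, 0) = 0
Node u (S = 192.6): V_u = e^(−0.015)·[0.4677·132.3082 + 0.5323·35.0000] = 79.3159
Node d (S = 116.8): V_d = e^(−0.015)·[0.4677·35.0000 + 0.5323·0.0000] = 16.1271
Node 0 (S = 150): V_0 = e^(−0.015)·[0.4677·79.3159 + 0.5323·16.1271] = 45.0027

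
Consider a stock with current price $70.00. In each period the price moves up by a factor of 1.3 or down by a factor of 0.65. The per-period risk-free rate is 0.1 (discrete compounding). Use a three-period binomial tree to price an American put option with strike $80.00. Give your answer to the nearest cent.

Risk-neutral probability p = (1 + 0.1 − 0.65)/(1.3 − 0.65) = 0.4500/0.6500 = 0.6923
Terminal stock prices: S_uuu = 153.8, S_uud = 76.9, S_udd = 38.45, S_ddd = 19.22
Terminal payoffs (K − S): max(-73.79, 0) = 0, max(3.105, 0) = 3.105, max(41.55, 0) = 41.55, max(60.78, 0) = 60.78
Node uu (S = 118.3): continuation = 1/1.1·[0.6923·0.0000 + 0.3077·3.1050] = 0.8685; exercise value = 0.0000 ≤ continuation, so V_uu = 0.8685
Node ud (S = 59.15): continuation = 1/1.1·[0.6923·3.1050 + 0.3077·41.5525] = 13.5773; exercise value = 20.8500 > continuation, so V_ud = 20.8500 (exercise)
Node dd (S = 29.58): continuation = 1/1.1·[0.6923·41.5525 + 0.3077·60.7763] = 43.1523; exercise value = 50.4250 > continuation, so V_dd = 50.4250 (exercise)
Node u (S = 91): continuation = 1/1.1·[0.6923·0.8685 + 0.3077·20.8500] = 6.3788; exercise value = 0.0000 ≤ continuation, so V_u = 6.3788
Node d (S = 45.5): continuation = 1/1.1·[0.6923·20.8500 + 0.3077·50.4250] = 27.2273; exercise value = 34.5000 > continuation, so V_d = 34.5000 (exercise)
Node 0 (S = 70): continuation = 1/1.1·[0.6923·6.3788 + 0.3077·34.5000] = 13.6650; exercise value = 10.0000 ≤ continuation, so V_0 = 13.6650

$13.66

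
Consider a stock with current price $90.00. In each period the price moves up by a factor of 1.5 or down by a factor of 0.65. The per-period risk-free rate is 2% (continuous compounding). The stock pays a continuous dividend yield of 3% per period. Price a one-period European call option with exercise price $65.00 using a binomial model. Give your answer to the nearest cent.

Per-period risk-free factor R = e^0.02 = 1.0202; dividend-adjusted growth = e^(0.02−0.03) = 0.9900.
Risk-neutral probability p = (0.9900 − 0.65)/(1.5 − 0.65) = 0.3400/0.8500 = 0.4001
Terminal stock prices: S_u = 135, S_d = 58.5
Terminal payoffs (S − K): max(70, 0) = 70, max(-6.5, 0) = 0
Node 0 (S = 90): V_0 = e^(−0.02)·[0.4001·70.0000 + 0.5999·0.0000] = 27.4496

$27.45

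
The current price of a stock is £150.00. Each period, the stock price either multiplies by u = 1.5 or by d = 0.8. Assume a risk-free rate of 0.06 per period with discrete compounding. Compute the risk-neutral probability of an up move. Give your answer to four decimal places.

Risk-neutral probability p = (1 + 0.06 − 0.8)/(1.5 − 0.8) = 0.2600/0.7000 = 0.3714

p = 0.3714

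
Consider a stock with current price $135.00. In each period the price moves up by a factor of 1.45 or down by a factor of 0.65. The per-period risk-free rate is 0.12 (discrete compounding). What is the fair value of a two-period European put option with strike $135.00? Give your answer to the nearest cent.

Risk-neutral probability p = (1 + 0.12 − 0.65)/(1.45 − 0.65) = 0.4700/0.8000 = 0.5875
Terminal stock prices: S_uu = 283.8, S_ud = 127.2, S_dd = 57.04
Terminal payoffs (K − S): max(-148.8, 0) = 0, max(7.762, 0) = 7.762, max(77.96, 0) = 77.96
Node u (S = 195.8): V_u = 1/1.12·[0.5875·0.0000 + 0.4125·7.7625] = 2.8590
Node d (S = 87.75): V_d = 1/1.12·[0.5875·7.7625 + 0.4125·77.9625] = 32.7857
Node 0 (S = 135): V_0 = 1/1.12·[0.5875·2.8590 + 0.4125·32.7857] = 13.5748

$13.57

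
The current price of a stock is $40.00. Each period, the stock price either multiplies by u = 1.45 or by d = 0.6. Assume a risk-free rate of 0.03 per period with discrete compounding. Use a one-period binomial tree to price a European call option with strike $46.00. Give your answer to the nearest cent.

Risk-neutral probability p = (1 + 0.03 − 0.6)/(1.45 − 0.6) = 0.4300/0.8500 = 0.5059
Terminal stock prices: S_u = 58, S_d = 24
Terminal payoffs (S − K): max(12, 0) = 12, max(-22, 0) = 0
Node 0 (S = 40): V_0 = 1/1.03·[0.5059·12.0000 + 0.4941·0.0000] = 5.8938

$5.89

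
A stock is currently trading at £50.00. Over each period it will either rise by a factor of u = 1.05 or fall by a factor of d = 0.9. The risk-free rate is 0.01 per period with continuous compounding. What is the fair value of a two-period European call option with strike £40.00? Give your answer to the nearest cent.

£10.79

Risk-neutral probability p = (e^0.01 − 0.9)/(1.05 − 0.9) = 0.1101/0.1500 = 0.7337
Terminal stock prices: S_uu = 55.12, S_ud = 47.25, S_dd = 40.5
Terminal payoffs (S − K): max(15.12, 0) = 15.12, max(7.25, 0) = 7.25, max(0.5, 0) = 0.5
Node u (S = 52.5): V_u = e^(−0.01)·[0.7337·15.1250 + 0.2663·7.2500] = 12.8980
Node d (S = 45): V_d = e^(−0.01)·[0.7337·7.2500 + 0.2663·0.5000] = 5.3980
Node 0 (S = 50): V_0 = e^(−0.01)·[0.7337·12.8980 + 0.2663·5.3980] = 10.7921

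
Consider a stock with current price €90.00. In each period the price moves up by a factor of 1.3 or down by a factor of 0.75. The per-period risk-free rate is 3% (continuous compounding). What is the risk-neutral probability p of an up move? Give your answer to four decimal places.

Risk-neutral probability p = (e^0.03 − 0.75)/(1.3 − 0.75) = 0.2805/0.5500 = 0.5099

p = 0.5099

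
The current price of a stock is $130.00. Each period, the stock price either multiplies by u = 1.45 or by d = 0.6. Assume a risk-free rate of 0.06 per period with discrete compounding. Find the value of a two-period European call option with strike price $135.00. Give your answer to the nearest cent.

Risk-neutral probability p = (1 + 0.06 − 0.6)/(1.45 − 0.6) = 0.4600/0.8500 = 0.5412
Terminal stock prices: S_uu = 273.3, S_ud = 113.1, S_dd = 46.8
Terminal payoffs (S − K): max(138.3, 0) = 138.3, max(-21.9, 0) = 0, max(-88.2, 0) = 0
Node u (S = 188.5): V_u = 1/1.06·[0.5412·138.3250 + 0.4588·0.0000] = 70.6210
Node d (S = 78): V_d = 1/1.06·[0.5412·0.0000 + 0.4588·0.0000] = 0.0000
Node 0 (S = 130): V_0 = 1/1.06·[0.5412·70.6210 + 0.4588·0.0000] = 36.0551

$36.06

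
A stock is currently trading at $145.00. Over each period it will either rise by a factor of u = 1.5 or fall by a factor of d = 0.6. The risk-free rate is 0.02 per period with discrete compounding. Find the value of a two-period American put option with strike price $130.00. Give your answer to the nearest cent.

$22.48

Risk-neutral probability p = (1 + 0.02 − 0.6)/(1.5 − 0.6) = 0.4200/0.9000 = 0.4667
Terminal stock prices: S_uu = 326.2, S_ud = 130.5, S_dd = 52.2
Terminal payoffs (K − S): max(-196.2, 0) = 0, max(-0.5, 0) = 0, max(77.8, 0) = 77.8
Node u (S = 217.5): continuation = 1/1.02·[0.4667·0.0000 + 0.5333·0.0000] = 0.0000; exercise value = 0.0000 ≤ continuation, so V_u = 0.0000
Node d (S = 87): continuation = 1/1.02·[0.4667·0.0000 + 0.5333·77.8000] = 40.6797; exercise value = 43.0000 > continuation, so V_d = 43.0000 (exercise)
Node 0 (S = 145): continuation = 1/1.02·[0.4667·0.0000 + 0.5333·43.0000] = 22.4837; exercise value = 0.0000 ≤ continuation, so V_0 = 22.4837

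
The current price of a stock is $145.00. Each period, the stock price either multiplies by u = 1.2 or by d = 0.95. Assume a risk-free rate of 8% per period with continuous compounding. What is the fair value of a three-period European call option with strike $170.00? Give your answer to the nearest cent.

$18.48

Risk-neutral probability p = (e^0.08 − 0.95)/(1.2 − 0.95) = 0.1333/0.2500 = 0.5331
Terminal stock prices: S_uuu = 250.6, S_uud = 198.4, S_udd = 157, S_ddd = 124.3
Terminal payoffs (S − K): max(80.56, 0) = 80.56, max(28.36, 0) = 28.36, max(-12.97, 0) = 0, max(-45.68, 0) = 0
Node uu (S = 208.8): V_uu = e^(−0.08)·[0.5331·80.5600 + 0.4669·28.3600] = 51.8702
Node ud (S = 165.3): V_ud = e^(−0.08)·[0.5331·28.3600 + 0.4669·0.0000] = 13.9576
Node dd (S = 130.9): V_dd = e^(−0.08)·[0.5331·0.0000 + 0.4669·0.0000] = 0.0000
Node u (S = 174): V_u = e^(−0.08)·[0.5331·51.8702 + 0.4669·13.9576] = 31.5435
Node d (S = 137.8): V_d = e^(−0.08)·[0.5331·13.9576 + 0.4669·0.0000] = 6.8693
Node 0 (S = 145): V_0 = e^(−0.08)·[0.5331·31.5435 + 0.4669·6.8693] = 18.4848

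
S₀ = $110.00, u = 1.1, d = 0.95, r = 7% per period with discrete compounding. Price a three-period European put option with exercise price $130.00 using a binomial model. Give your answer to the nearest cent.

$2.98

Risk-neutral probability p = (1 + 0.07 − 0.95)/(1.1 − 0.95) = 0.1200/0.1500 = 0.8000
Terminal stock prices: S_uuu = 146.4, S_uud = 126.4, S_udd = 109.2, S_ddd = 94.31
Terminal payoffs (K − S): max(-16.41, 0) = 0, max(3.555, 0) = 3.555, max(20.8, 0) = 20.8, max(35.69, 0) = 35.69
Node uu (S = 133.1): V_uu = 1/1.07·[0.8000·0.0000 + 0.2000·3.5550] = 0.6645
Node ud (S = 115): V_ud = 1/1.07·[0.8000·3.5550 + 0.2000·20.7975] = 6.5453
Node dd (S = 99.27): V_dd = 1/1.07·[0.8000·20.7975 + 0.2000·35.6888] = 22.2203
Node u (S = 121): V_u = 1/1.07·[0.8000·0.6645 + 0.2000·6.5453] = 1.7202
Node d (S = 104.5): V_d = 1/1.07·[0.8000·6.5453 + 0.2000·22.2203] = 9.0470
Node 0 (S = 110): V_0 = 1/1.07·[0.8000·1.7202 + 0.2000·9.0470] = 2.9772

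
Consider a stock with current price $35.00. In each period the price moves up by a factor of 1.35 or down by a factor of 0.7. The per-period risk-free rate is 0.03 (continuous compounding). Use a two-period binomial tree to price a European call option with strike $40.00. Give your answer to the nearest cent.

Risk-neutral probability p = (e^0.03 − 0.7)/(1.35 − 0.7) = 0.3305/0.6500 = 0.5084
Terminal stock prices: S_uu = 63.79, S_ud = 33.07, S_dd = 17.15
Terminal payoffs (S − K): max(23.79, 0) = 23.79, max(-6.925, 0) = 0, max(-22.85, 0) = 0
Node u (S = 47.25): V_u = e^(−0.03)·[0.5084·23.7875 + 0.4916·0.0000] = 11.7360
Node d (S = 24.5): V_d = e^(−0.03)·[0.5084·0.0000 + 0.4916·0.0000] = 0.0000
Node 0 (S = 35): V_0 = e^(−0.03)·[0.5084·11.7360 + 0.4916·0.0000] = 5.7901

$5.79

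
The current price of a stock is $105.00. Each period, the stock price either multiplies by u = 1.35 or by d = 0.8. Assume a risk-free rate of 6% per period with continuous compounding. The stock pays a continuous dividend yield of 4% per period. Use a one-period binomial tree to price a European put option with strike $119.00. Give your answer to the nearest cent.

$19.76

Per-period risk-free factor R = e^0.06 = 1.0618; dividend-adjusted growth = e^(0.06−0.04) = 1.0202.
Risk-neutral probability p = (1.0202 − 0.8)/(1.35 − 0.8) = 0.2202/0.5500 = 0.4004
Terminal stock prices: S_u = 141.8, S_d = 84
Terminal payoffs (K − S): max(-22.75, 0) = 0, max(35, 0) = 35
Node 0 (S = 105): V_0 = e^(−0.06)·[0.4004·0.0000 + 0.5996·35.0000] = 19.7650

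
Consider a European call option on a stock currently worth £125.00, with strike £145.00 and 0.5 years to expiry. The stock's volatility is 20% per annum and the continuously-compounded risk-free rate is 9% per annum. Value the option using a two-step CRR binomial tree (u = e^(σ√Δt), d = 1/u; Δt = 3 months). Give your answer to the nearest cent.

CRR parameters: u = e^(σ√Δt) = e^(0.2·√0.25) = 1.1052, d = 1/u = 0.9048
Per-period rate: rΔt = 0.09·0.25 = 0.0225, so R = e^0.0225 = 1.0228
Risk-neutral probability p = (e^0.0225 − 0.9048)/(1.1052 − 0.9048) = 0.1179/0.2003 = 0.5886
Terminal stock prices: S_uu = 152.7, S_ud = 125, S_dd = 102.3
Terminal payoffs (S − K): max(7.675, 0) = 7.675, max(-20, 0) = 0, max(-42.66, 0) = 0
Node u (S = 138.1): V_u = e^(−0.0225)·[0.5886·7.6753 + 0.4114·0.0000] = 4.4172
Node d (S = 113.1): V_d = e^(−0.0225)·[0.5886·0.0000 + 0.4114·0.0000] = 0.0000
Node 0 (S = 125): V_0 = e^(−0.0225)·[0.5886·4.4172 + 0.4114·0.0000] = 2.5422

£2.54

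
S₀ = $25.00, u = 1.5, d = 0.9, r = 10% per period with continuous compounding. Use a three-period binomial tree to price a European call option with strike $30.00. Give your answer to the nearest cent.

Risk-neutral probability p = (e^0.1 − 0.9)/(1.5 − 0.9) = 0.2052/0.6000 = 0.3420
Terminal stock prices: S_uuu = 84.38, S_uud = 50.62, S_udd = 30.38, S_ddd = 18.23
Terminal payoffs (S − K): max(54.38, 0) = 54.38, max(20.62, 0) = 20.62, max(0.375, 0) = 0.375, max(-11.77, 0) = 0
Node uu (S = 56.25): V_uu = e^(−0.1)·[0.3420·54.3750 + 0.6580·20.6250] = 29.1049
Node ud (S = 33.75): V_ud = e^(−0.1)·[0.3420·20.6250 + 0.6580·0.3750] = 6.6049
Node dd (S = 20.25): V_dd = e^(−0.1)·[0.3420·0.3750 + 0.6580·0.0000] = 0.1160
Node u (S = 37.5): V_u = e^(−0.1)·[0.3420·29.1049 + 0.6580·6.6049] = 12.9381
Node d (S = 22.5): V_d = e^(−0.1)·[0.3420·6.6049 + 0.6580·0.1160] = 2.1127
Node 0 (S = 25): V_0 = e^(−0.1)·[0.3420·12.9381 + 0.6580·2.1127] = 5.2611

$5.26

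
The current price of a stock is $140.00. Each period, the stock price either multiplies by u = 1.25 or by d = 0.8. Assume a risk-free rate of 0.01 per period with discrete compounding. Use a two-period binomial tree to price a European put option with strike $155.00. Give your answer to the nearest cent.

Risk-neutral probability p = (1 + 0.01 − 0.8)/(1.25 − 0.8) = 0.2100/0.4500 = 0.4667
Terminal stock prices: S_uu = 218.8, S_ud = 140, S_dd = 89.6
Terminal payoffs (K − S): max(-63.75, 0) = 0, max(15, 0) = 15, max(65.4, 0) = 65.4
Node u (S = 175): V_u = 1/1.01·[0.4667·0.0000 + 0.5333·15.0000] = 7.9208
Node d (S = 112): V_d = 1/1.01·[0.4667·15.0000 + 0.5333·65.4000] = 41.4653
Node 0 (S = 140): V_0 = 1/1.01·[0.4667·7.9208 + 0.5333·41.4653] = 25.5557

$25.56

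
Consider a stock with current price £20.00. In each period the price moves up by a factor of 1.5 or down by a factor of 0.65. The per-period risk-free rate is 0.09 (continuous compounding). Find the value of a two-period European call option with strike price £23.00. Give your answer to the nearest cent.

£5.02

Risk-neutral probability p = (e^0.09 − 0.65)/(1.5 − 0.65) = 0.4442/0.8500 = 0.5226
Terminal stock prices: S_uu = 45, S_ud = 19.5, S_dd = 8.45
Terminal payoffs (S − K): max(22, 0) = 22, max(-3.5, 0) = 0, max(-14.55, 0) = 0
Node u (S = 30): V_u = e^(−0.09)·[0.5226·22.0000 + 0.4774·0.0000] = 10.5068
Node d (S = 13): V_d = e^(−0.09)·[0.5226·0.0000 + 0.4774·0.0000] = 0.0000
Node 0 (S = 20): V_0 = e^(−0.09)·[0.5226·10.5068 + 0.4774·0.0000] = 5.0179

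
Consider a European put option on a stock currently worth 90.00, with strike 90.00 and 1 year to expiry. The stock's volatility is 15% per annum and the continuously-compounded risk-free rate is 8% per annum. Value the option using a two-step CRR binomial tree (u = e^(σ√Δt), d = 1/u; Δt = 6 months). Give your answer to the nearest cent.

CRR parameters: u = e^(σ√Δt) = e^(0.15·√0.5) = 1.1119, d = 1/u = 0.8994
Per-period rate: rΔt = 0.08·0.5 = 0.04, so R = e^0.04 = 1.0408
Risk-neutral probability p = (e^0.04 − 0.8994)/(1.1119 − 0.8994) = 0.1414/0.2125 = 0.6655
Terminal stock prices: S_uu = 111.3, S_ud = 90, S_dd = 72.8
Terminal payoffs (K − S): max(-21.27, 0) = 0, max(0, 0) = 0, max(17.2, 0) = 17.2
Node u (S = 100.1): V_u = e^(−0.04)·[0.6655·0.0000 + 0.3345·0.0000] = 0.0000
Node d (S = 80.94): V_d = e^(−0.04)·[0.6655·0.0000 + 0.3345·17.2028] = 5.5282
Node 0 (S = 90): V_0 = e^(−0.04)·[0.6655·0.0000 + 0.3345·5.5282] = 1.7765

1.78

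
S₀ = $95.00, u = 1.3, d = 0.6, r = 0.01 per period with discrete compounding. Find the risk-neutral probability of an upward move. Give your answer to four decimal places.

p = 0.5857

Risk-neutral probability p = (1 + 0.01 − 0.6)/(1.3 − 0.6) = 0.4100/0.7000 = 0.5857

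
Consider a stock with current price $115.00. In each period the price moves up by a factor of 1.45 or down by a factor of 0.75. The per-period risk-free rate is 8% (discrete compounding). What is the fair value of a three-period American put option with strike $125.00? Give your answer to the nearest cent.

$22.23

Risk-neutral probability p = (1 + 0.08 − 0.75)/(1.45 − 0.75) = 0.3300/0.7000 = 0.4714
Terminal stock prices: S_uuu = 350.6, S_uud = 181.3, S_udd = 93.8, S_ddd = 48.52
Terminal payoffs (K − S): max(-225.6, 0) = 0, max(-56.34, 0) = 0, max(31.2, 0) = 31.2, max(76.48, 0) = 76.48
Node uu (S = 241.8): continuation = 1/1.08·[0.4714·0.0000 + 0.5286·0.0000] = 0.0000; exercise value = 0.0000 ≤ continuation, so V_uu = 0.0000
Node ud (S = 125.1): continuation = 1/1.08·[0.4714·0.0000 + 0.5286·31.2031] = 15.2714; exercise value = 0.0000 ≤ continuation, so V_ud = 15.2714
Node dd (S = 64.69): continuation = 1/1.08·[0.4714·31.2031 + 0.5286·76.4844] = 51.0532; exercise value = 60.3125 > continuation, so V_dd = 60.3125 (exercise)
Node u (S = 166.8): continuation = 1/1.08·[0.4714·0.0000 + 0.5286·15.2714] = 7.4741; exercise value = 0.0000 ≤ continuation, so V_u = 7.4741
Node d (S = 86.25): continuation = 1/1.08·[0.4714·15.2714 + 0.5286·60.3125] = 36.1841; exercise value = 38.7500 > continuation, so V_d = 38.7500 (exercise)
Node 0 (S = 115): continuation = 1/1.08·[0.4714·7.4741 + 0.5286·38.7500] = 22.2274; exercise value = 10.0000 ≤ continuation, so V_0 = 22.2274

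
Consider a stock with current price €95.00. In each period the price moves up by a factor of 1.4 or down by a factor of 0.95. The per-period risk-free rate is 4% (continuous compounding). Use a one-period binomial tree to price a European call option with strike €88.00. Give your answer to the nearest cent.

Risk-neutral probability p = (e^0.04 − 0.95)/(1.4 − 0.95) = 0.0908/0.4500 = 0.2018
Terminal stock prices: S_u = 133, S_d = 90.25
Terminal payoffs (S − K): max(45, 0) = 45, max(2.25, 0) = 2.25
Node 0 (S = 95): V_0 = e^(−0.04)·[0.2018·45.0000 + 0.7982·2.2500] = 10.4505

€10.45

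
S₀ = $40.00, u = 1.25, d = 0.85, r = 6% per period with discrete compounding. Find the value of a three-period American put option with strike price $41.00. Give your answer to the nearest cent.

Risk-neutral probability p = (1 + 0.06 − 0.85)/(1.25 − 0.85) = 0.2100/0.4000 = 0.5250
Terminal stock prices: S_uuu = 78.12, S_uud = 53.12, S_udd = 36.12, S_ddd = 24.56
Terminal payoffs (K − S): max(-37.12, 0) = 0, max(-12.12, 0) = 0, max(4.875, 0) = 4.875, max(16.44, 0) = 16.44
Node uu (S = 62.5): continuation = 1/1.06·[0.5250·0.0000 + 0.4750·0.0000] = 0.0000; exercise value = 0.0000 ≤ continuation, so V_uu = 0.0000
Node ud (S = 42.5): continuation = 1/1.06·[0.5250·0.0000 + 0.4750·4.8750] = 2.1846; exercise value = 0.0000 ≤ continuation, so V_ud = 2.1846
Node dd (S = 28.9): continuation = 1/1.06·[0.5250·4.8750 + 0.4750·16.4350] = 9.7792; exercise value = 12.1000 > continuation, so V_dd = 12.1000 (exercise)
Node u (S = 50): continuation = 1/1.06·[0.5250·0.0000 + 0.4750·2.1846] = 0.9789; exercise value = 0.0000 ≤ continuation, so V_u = 0.9789
Node d (S = 34): continuation = 1/1.06·[0.5250·2.1846 + 0.4750·12.1000] = 6.5041; exercise value = 7.0000 > continuation, so V_d = 7.0000 (exercise)
Node 0 (S = 40): continuation = 1/1.06·[0.5250·0.9789 + 0.4750·7.0000] = 3.6216; exercise value = 1.0000 ≤ continuation, so V_0 = 3.6216

$3.62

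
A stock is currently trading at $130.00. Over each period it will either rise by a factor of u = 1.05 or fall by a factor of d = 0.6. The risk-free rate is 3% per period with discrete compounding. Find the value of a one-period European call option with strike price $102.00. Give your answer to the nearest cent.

$32.01

Risk-neutral probability p = (1 + 0.03 − 0.6)/(1.05 − 0.6) = 0.4300/0.4500 = 0.9556
Terminal stock prices: S_u = 136.5, S_d = 78
Terminal payoffs (S − K): max(34.5, 0) = 34.5, max(-24, 0) = 0
Node 0 (S = 130): V_0 = 1/1.03·[0.9556·34.5000 + 0.0444·0.0000] = 32.0065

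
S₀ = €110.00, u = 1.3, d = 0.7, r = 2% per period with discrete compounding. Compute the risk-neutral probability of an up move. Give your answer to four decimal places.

Risk-neutral probability p = (1 + 0.02 − 0.7)/(1.3 − 0.7) = 0.3200/0.6000 = 0.5333

p = 0.5333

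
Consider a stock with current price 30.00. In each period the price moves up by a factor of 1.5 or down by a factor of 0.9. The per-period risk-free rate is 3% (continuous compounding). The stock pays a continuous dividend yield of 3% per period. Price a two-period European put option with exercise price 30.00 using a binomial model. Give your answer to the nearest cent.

3.73

Per-period risk-free factor R = e^0.03 = 1.0305; dividend-adjusted growth = e^(0.03−0.03) = 1.0000.
Risk-neutral probability p = (1.0000 − 0.9)/(1.5 − 0.9) = 0.1000/0.6000 = 0.1667
Terminal stock prices: S_uu = 67.5, S_ud = 40.5, S_dd = 24.3
Terminal payoffs (K − S): max(-37.5, 0) = 0, max(-10.5, 0) = 0, max(5.7, 0) = 5.7
Node u (S = 45): V_u = e^(−0.03)·[0.1667·0.0000 + 0.8333·0.0000] = 0.0000
Node d (S = 27): V_d = e^(−0.03)·[0.1667·0.0000 + 0.8333·5.7000] = 4.6096
Node 0 (S = 30): V_0 = e^(−0.03)·[0.1667·0.0000 + 0.8333·4.6096] = 3.7278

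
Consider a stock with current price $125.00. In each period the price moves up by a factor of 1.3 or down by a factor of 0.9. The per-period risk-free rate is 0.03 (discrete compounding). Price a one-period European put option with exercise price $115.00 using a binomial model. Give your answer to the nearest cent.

$1.64

Risk-neutral probability p = (1 + 0.03 − 0.9)/(1.3 − 0.9) = 0.1300/0.4000 = 0.3250
Terminal stock prices: S_u = 162.5, S_d = 112.5
Terminal payoffs (K − S): max(-47.5, 0) = 0, max(2.5, 0) = 2.5
Node 0 (S = 125): V_0 = 1/1.03·[0.3250·0.0000 + 0.6750·2.5000] = 1.6383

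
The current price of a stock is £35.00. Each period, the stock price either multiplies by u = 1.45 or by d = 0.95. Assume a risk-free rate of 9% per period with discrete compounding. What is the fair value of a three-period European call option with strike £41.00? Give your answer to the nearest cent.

Risk-neutral probability p = (1 + 0.09 − 0.95)/(1.45 − 0.95) = 0.1400/0.5000 = 0.2800
Terminal stock prices: S_uuu = 106.7, S_uud = 69.91, S_udd = 45.8, S_ddd = 30.01
Terminal payoffs (S − K): max(65.7, 0) = 65.7, max(28.91, 0) = 28.91, max(4.802, 0) = 4.802, max(-10.99, 0) = 0
Node uu (S = 73.59): V_uu = 1/1.09·[0.2800·65.7019 + 0.7200·28.9081] = 35.9728
Node ud (S = 48.21): V_ud = 1/1.09·[0.2800·28.9081 + 0.7200·4.8019] = 10.5978
Node dd (S = 31.59): V_dd = 1/1.09·[0.2800·4.8019 + 0.7200·0.0000] = 1.2335
Node u (S = 50.75): V_u = 1/1.09·[0.2800·35.9728 + 0.7200·10.5978] = 16.2411
Node d (S = 33.25): V_d = 1/1.09·[0.2800·10.5978 + 0.7200·1.2335] = 3.5372
Node 0 (S = 35): V_0 = 1/1.09·[0.2800·16.2411 + 0.7200·3.5372] = 6.5085

£6.51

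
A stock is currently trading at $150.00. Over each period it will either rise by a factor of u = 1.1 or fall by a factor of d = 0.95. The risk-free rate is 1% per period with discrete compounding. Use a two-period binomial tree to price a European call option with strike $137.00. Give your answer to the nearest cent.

$16.27

Risk-neutral probability p = (1 + 0.01 − 0.95)/(1.1 − 0.95) = 0.0600/0.1500 = 0.4000
Terminal stock prices: S_uu = 181.5, S_ud = 156.8, S_dd = 135.4
Terminal payoffs (S − K): max(44.5, 0) = 44.5, max(19.75, 0) = 19.75, max(-1.625, 0) = 0
Node u (S = 165): V_u = 1/1.01·[0.4000·44.5000 + 0.6000·19.7500] = 29.3564
Node d (S = 142.5): V_d = 1/1.01·[0.4000·19.7500 + 0.6000·0.0000] = 7.8218
Node 0 (S = 150): V_0 = 1/1.01·[0.4000·29.3564 + 0.6000·7.8218] = 16.2729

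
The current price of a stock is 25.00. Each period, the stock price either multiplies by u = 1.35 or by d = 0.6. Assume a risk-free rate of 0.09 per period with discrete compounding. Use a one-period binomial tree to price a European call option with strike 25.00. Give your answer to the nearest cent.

5.24

Risk-neutral probability p = (1 + 0.09 − 0.6)/(1.35 − 0.6) = 0.4900/0.7500 = 0.6533
Terminal stock prices: S_u = 33.75, S_d = 15
Terminal payoffs (S − K): max(8.75, 0) = 8.75, max(-10, 0) = 0
Node 0 (S = 25): V_0 = 1/1.09·[0.6533·8.7500 + 0.3467·0.0000] = 5.2446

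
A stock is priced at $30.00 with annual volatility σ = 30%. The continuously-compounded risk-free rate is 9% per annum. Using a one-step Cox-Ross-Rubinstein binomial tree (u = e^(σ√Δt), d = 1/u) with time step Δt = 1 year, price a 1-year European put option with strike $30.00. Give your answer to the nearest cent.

CRR parameters: u = e^(σ√Δt) = e^(0.3·√1) = 1.3499, d = 1/u = 0.7408
Per-period rate: rΔt = 0.09·1 = 0.09, so R = e^0.09 = 1.0942
Risk-neutral probability p = (e^0.09 − 0.7408)/(1.3499 − 0.7408) = 0.3534/0.6090 = 0.5802
Terminal stock prices: S_u = 40.5, S_d = 22.22
Terminal payoffs (K − S): max(-10.5, 0) = 0, max(7.775, 0) = 7.775
Node 0 (S = 30): V_0 = e^(−0.09)·[0.5802·0.0000 + 0.4198·7.7755] = 2.9833

$2.98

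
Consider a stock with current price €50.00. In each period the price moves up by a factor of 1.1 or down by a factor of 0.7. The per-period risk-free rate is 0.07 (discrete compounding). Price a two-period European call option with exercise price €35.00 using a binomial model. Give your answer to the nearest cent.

€19.48

Risk-neutral probability p = (1 + 0.07 − 0.7)/(1.1 − 0.7) = 0.3700/0.4000 = 0.9250
Terminal stock prices: S_uu = 60.5, S_ud = 38.5, S_dd = 24.5
Terminal payoffs (S − K): max(25.5, 0) = 25.5, max(3.5, 0) = 3.5, max(-10.5, 0) = 0
Node u (S = 55): V_u = 1/1.07·[0.9250·25.5000 + 0.0750·3.5000] = 22.2897
Node d (S = 35): V_d = 1/1.07·[0.9250·3.5000 + 0.0750·0.0000] = 3.0257
Node 0 (S = 50): V_0 = 1/1.07·[0.9250·22.2897 + 0.0750·3.0257] = 19.4812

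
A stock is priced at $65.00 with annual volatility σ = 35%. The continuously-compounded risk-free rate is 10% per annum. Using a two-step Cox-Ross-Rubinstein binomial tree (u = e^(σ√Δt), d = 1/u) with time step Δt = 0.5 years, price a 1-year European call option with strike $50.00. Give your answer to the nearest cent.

CRR parameters: u = e^(σ√Δt) = e^(0.35·√0.5) = 1.2808, d = 1/u = 0.7808
Per-period rate: rΔt = 0.1·0.5 = 0.05, so R = e^0.05 = 1.0513
Risk-neutral probability p = (e^0.05 − 0.7808)/(1.2808 − 0.7808) = 0.2705/0.5000 = 0.5410
Terminal stock prices: S_uu = 106.6, S_ud = 65, S_dd = 39.62
Terminal payoffs (S − K): max(56.63, 0) = 56.63, max(15, 0) = 15, max(-10.38, 0) = 0
Node u (S = 83.25): V_u = e^(−0.05)·[0.5410·56.6297 + 0.4590·15.0000] = 35.6907
Node d (S = 50.75): V_d = e^(−0.05)·[0.5410·15.0000 + 0.4590·0.0000] = 7.7189
Node 0 (S = 65): V_0 = e^(−0.05)·[0.5410·35.6907 + 0.4590·7.7189] = 21.7365

$21.74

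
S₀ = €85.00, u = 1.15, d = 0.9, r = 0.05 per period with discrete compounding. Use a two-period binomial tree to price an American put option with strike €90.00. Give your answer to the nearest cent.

€5.58

Risk-neutral probability p = (1 + 0.05 − 0.9)/(1.15 − 0.9) = 0.1500/0.2500 = 0.6000
Terminal stock prices: S_uu = 112.4, S_ud = 87.97, S_dd = 68.85
Terminal payoffs (K − S): max(-22.41, 0) = 0, max(2.025, 0) = 2.025, max(21.15, 0) = 21.15
Node u (S = 97.75): continuation = 1/1.05·[0.6000·0.0000 + 0.4000·2.0250] = 0.7714; exercise value = 0.0000 ≤ continuation, so V_u = 0.7714
Node d (S = 76.5): continuation = 1/1.05·[0.6000·2.0250 + 0.4000·21.1500] = 9.2143; exercise value = 13.5000 > continuation, so V_d = 13.5000 (exercise)
Node 0 (S = 85): continuation = 1/1.05·[0.6000·0.7714 + 0.4000·13.5000] = 5.5837; exercise value = 5.0000 ≤ continuation, so V_0 = 5.5837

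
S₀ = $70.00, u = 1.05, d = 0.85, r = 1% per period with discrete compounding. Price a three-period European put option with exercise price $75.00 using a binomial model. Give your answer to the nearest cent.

Risk-neutral probability p = (1 + 0.01 − 0.85)/(1.05 − 0.85) = 0.1600/0.2000 = 0.8000
Terminal stock prices: S_uuu = 81.03, S_uud = 65.6, S_udd = 53.1, S_ddd = 42.99
Terminal payoffs (K − S): max(-6.034, 0) = 0, max(9.401, 0) = 9.401, max(21.9, 0) = 21.9, max(32.01, 0) = 32.01
Node uu (S = 77.17): V_uu = 1/1.01·[0.8000·0.0000 + 0.2000·9.4013] = 1.8616
Node ud (S = 62.48): V_ud = 1/1.01·[0.8000·9.4013 + 0.2000·21.8963] = 11.7824
Node dd (S = 50.57): V_dd = 1/1.01·[0.8000·21.8963 + 0.2000·32.0113] = 23.6824
Node u (S = 73.5): V_u = 1/1.01·[0.8000·1.8616 + 0.2000·11.7824] = 3.8077
Node d (S = 59.5): V_d = 1/1.01·[0.8000·11.7824 + 0.2000·23.6824] = 14.0222
Node 0 (S = 70): V_0 = 1/1.01·[0.8000·3.8077 + 0.2000·14.0222] = 5.7927

$5.79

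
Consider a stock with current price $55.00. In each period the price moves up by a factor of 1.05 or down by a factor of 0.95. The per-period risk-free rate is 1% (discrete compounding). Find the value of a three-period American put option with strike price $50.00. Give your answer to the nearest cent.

$0.18

Risk-neutral probability p = (1 + 0.01 − 0.95)/(1.05 − 0.95) = 0.0600/0.1000 = 0.6000
Terminal stock prices: S_uuu = 63.67, S_uud = 57.61, S_udd = 52.12, S_ddd = 47.16
Terminal payoffs (K − S): max(-13.67, 0) = 0, max(-7.606, 0) = 0, max(-2.119, 0) = 0, max(2.844, 0) = 2.844
Node uu (S = 60.64): continuation = 1/1.01·[0.6000·0.0000 + 0.4000·0.0000] = 0.0000; exercise value = 0.0000 ≤ continuation, so V_uu = 0.0000
Node ud (S = 54.86): continuation = 1/1.01·[0.6000·0.0000 + 0.4000·0.0000] = 0.0000; exercise value = 0.0000 ≤ continuation, so V_ud = 0.0000
Node dd (S = 49.64): continuation = 1/1.01·[0.6000·0.0000 + 0.4000·2.8444] = 1.1265; exercise value = 0.3625 ≤ continuation, so V_dd = 1.1265
Node u (S = 57.75): continuation = 1/1.01·[0.6000·0.0000 + 0.4000·0.0000] = 0.0000; exercise value = 0.0000 ≤ continuation, so V_u = 0.0000
Node d (S = 52.25): continuation = 1/1.01·[0.6000·0.0000 + 0.4000·1.1265] = 0.4461; exercise value = 0.0000 ≤ continuation, so V_d = 0.4461
Node 0 (S = 55): continuation = 1/1.01·[0.6000·0.0000 + 0.4000·0.4461] = 0.1767; exercise value = 0.0000 ≤ continuation, so V_0 = 0.1767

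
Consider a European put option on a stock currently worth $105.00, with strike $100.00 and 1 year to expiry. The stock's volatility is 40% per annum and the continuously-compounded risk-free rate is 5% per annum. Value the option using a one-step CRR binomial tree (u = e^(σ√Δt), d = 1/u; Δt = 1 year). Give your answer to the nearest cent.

CRR parameters: u = e^(σ√Δt) = e^(0.4·√1) = 1.4918, d = 1/u = 0.6703
Per-period rate: rΔt = 0.05·1 = 0.05, so R = e^0.05 = 1.0513
Risk-neutral probability p = (e^0.05 − 0.6703)/(1.4918 − 0.6703) = 0.3810/0.8215 = 0.4637
Terminal stock prices: S_u = 156.6, S_d = 70.38
Terminal payoffs (K − S): max(-56.64, 0) = 0, max(29.62, 0) = 29.62
Node 0 (S = 105): V_0 = e^(−0.05)·[0.4637·0.0000 + 0.5363·29.6164] = 15.1080

$15.11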